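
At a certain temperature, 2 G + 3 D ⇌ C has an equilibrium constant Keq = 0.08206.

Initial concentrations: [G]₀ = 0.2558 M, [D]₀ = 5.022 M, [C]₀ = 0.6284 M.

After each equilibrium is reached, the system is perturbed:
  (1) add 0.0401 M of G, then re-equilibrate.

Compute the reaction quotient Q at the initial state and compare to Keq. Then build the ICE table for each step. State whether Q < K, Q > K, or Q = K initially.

Q₀ = 0.07582 vs Keq = 0.08206 ⇒ Q<K, forward
Step 1:
                   G          D          C
  Initial     0.2558      5.022     0.6284
  Change   -0.008202    -0.0123   0.004101
  Equil       0.2476       5.01     0.6325
  solve Keq expr → x = 0.004101; check Q = 0.08206
Then add 0.0401 M of G.
Step 2:
                   G          D          C
  Initial     0.2877       5.01     0.6325
  Change    -0.03311   -0.04966    0.01655
  Equil       0.2546       4.96     0.6491
  solve Keq expr → x = 0.01655; check Q = 0.08206

Q₀ = 0.07582; Q < K (proceeds forward)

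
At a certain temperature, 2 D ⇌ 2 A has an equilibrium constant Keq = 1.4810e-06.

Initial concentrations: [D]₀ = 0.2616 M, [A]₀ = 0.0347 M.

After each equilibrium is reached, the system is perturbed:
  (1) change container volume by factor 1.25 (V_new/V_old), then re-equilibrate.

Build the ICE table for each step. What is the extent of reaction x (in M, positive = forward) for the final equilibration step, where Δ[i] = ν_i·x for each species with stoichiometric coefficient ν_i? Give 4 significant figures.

Q₀ = 0.01759 vs Keq = 1.4810e-06 ⇒ Q>K, reverse
Step 1:
                    D           A
  Initial      0.2616      0.0347
  Change      0.03434    -0.03434
  Equil        0.2959  3.6015e-04
  solve Keq expr → x = -0.01717; check Q = 1.4810e-06
Then change container volume by factor 1.25 (V_new/V_old).
Step 2:
                    D           A
  Initial      0.2368  2.8812e-04
  Change            0           0
  Equil        0.2368  2.8812e-04
  solve Keq expr → x = 0; check Q = 1.4810e-06

x = 0 M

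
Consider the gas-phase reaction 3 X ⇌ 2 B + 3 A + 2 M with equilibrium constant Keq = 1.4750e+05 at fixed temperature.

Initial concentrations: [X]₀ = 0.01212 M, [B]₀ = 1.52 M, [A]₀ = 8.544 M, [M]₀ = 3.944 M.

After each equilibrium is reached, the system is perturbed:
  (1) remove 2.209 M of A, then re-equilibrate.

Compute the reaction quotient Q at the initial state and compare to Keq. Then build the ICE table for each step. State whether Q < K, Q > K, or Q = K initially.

Q₀ = 1.2590e+10; Q > K (proceeds reverse)

Q₀ = 1.2590e+10 vs Keq = 1.4750e+05 ⇒ Q>K, reverse
Step 1:
                  X         B         A         M
  Initial   0.01212      1.52     8.544     3.944
  Change     0.4118   -0.2745   -0.4118   -0.2745
  Equil      0.4239     1.245     8.132     3.669
  solve Keq expr → x = -0.1373; check Q = 1.4750e+05
Then remove 2.209 M of A.
Step 2:
                  X         B         A         M
  Initial    0.4239     1.245     5.923     3.669
  Change   -0.09577   0.06384   0.09577   0.06384
  Equil      0.3281     1.309     6.019     3.733
  solve Keq expr → x = 0.03192; check Q = 1.4750e+05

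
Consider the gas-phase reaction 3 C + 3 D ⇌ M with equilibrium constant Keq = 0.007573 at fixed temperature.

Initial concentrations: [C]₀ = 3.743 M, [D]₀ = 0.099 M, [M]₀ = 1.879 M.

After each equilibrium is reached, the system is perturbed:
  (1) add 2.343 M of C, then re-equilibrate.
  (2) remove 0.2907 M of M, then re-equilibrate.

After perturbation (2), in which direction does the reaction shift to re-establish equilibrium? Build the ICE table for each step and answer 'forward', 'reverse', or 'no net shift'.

Q₀ = 36.93 vs Keq = 0.007573 ⇒ Q>K, reverse
Step 1:
                   C          D          M
  Initial      3.743      0.099      1.879
  Change       1.106      1.106    -0.3686
  Equil        4.849      1.205       1.51
  solve Keq expr → x = -0.3686; check Q = 0.007573
Then add 2.343 M of C.
Step 2:
                   C          D          M
  Initial      7.192      1.205       1.51
  Change     -0.3328    -0.3328     0.1109
  Equil        6.859     0.8722      1.621
  solve Keq expr → x = 0.1109; check Q = 0.007573
Then remove 0.2907 M of M.
Step 3:
                   C          D          M
  Initial      6.859     0.8722      1.331
  Change    -0.04679   -0.04679     0.0156
  Equil        6.812     0.8254      1.346
  solve Keq expr → x = 0.0156; check Q = 0.007573

Direction: forward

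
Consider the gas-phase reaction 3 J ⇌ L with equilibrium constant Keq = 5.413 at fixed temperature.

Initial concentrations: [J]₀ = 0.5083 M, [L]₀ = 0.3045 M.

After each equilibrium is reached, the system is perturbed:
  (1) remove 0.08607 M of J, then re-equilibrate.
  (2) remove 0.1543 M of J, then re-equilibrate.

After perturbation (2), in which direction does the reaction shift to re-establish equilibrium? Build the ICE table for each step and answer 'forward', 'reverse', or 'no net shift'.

Q₀ = 2.319 vs Keq = 5.413 ⇒ Q<K, forward
Step 1:
                   J          L
  I           0.5083     0.3045
  C          -0.1103    0.03677
  E            0.398     0.3413
  solve Keq expr → x = 0.03677; check Q = 5.413
Then remove 0.08607 M of J.
Step 2:
                   J          L
  I           0.3119     0.3413
  C          0.07597   -0.02532
  E           0.3879     0.3159
  solve Keq expr → x = -0.02532; check Q = 5.413
Then remove 0.1543 M of J.
Step 3:
                   J          L
  I           0.2336     0.3159
  C           0.1349   -0.04498
  E           0.3685      0.271
  solve Keq expr → x = -0.04498; check Q = 5.413

Direction: reverse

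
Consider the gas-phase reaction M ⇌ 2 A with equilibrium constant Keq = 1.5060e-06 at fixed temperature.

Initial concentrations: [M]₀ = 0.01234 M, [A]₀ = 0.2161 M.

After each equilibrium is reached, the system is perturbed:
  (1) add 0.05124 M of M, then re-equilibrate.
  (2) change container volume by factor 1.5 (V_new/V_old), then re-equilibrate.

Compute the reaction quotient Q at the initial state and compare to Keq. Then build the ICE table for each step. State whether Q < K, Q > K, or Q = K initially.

Q₀ = 3.784; Q > K (proceeds reverse)

Q₀ = 3.784 vs Keq = 1.5060e-06 ⇒ Q>K, reverse
Step 1:
                    M           A
  I           0.01234      0.2161
  C            0.1078     -0.2157
  E            0.1202  4.2543e-04
  solve Keq expr → x = -0.1078; check Q = 1.5060e-06
Then add 0.05124 M of M.
Step 2:
                    M           A
  I            0.1714  4.2543e-04
  C       -4.1301e-05  8.2602e-05
  E            0.1714  5.0803e-04
  solve Keq expr → x = 4.1301e-05; check Q = 1.5060e-06
Then change container volume by factor 1.5 (V_new/V_old).
Step 3:
                    M           A
  I            0.1143  3.3869e-04
  C       -3.8024e-05  7.6049e-05
  E            0.1142  4.1473e-04
  solve Keq expr → x = 3.8024e-05; check Q = 1.5060e-06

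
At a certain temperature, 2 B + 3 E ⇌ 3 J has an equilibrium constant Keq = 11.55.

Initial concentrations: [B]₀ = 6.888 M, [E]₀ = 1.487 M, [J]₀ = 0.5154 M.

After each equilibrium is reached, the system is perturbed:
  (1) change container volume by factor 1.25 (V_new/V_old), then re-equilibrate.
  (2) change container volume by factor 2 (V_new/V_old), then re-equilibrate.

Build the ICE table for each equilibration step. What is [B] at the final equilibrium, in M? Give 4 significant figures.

[B]_eq = 2.463 M

Q₀ = 8.7764e-04 vs Keq = 11.55 ⇒ Q<K, forward
Step 1:
                   B          E          J
  I            6.888      1.487     0.5154
  C          -0.8344     -1.252      1.252
  E            6.054     0.2353      1.767
  solve Keq expr → x = 0.4172; check Q = 11.55
Then change container volume by factor 1.25 (V_new/V_old).
Step 2:
                   B          E          J
  I            4.843     0.1883      1.414
  C          0.01715    0.02572   -0.02572
  E             4.86      0.214      1.388
  solve Keq expr → x = -0.008573; check Q = 11.55
Then change container volume by factor 2 (V_new/V_old).
Step 3:
                   B          E          J
  I             2.43      0.107      0.694
  C          0.03291    0.04936   -0.04936
  E            2.463     0.1564     0.6446
  solve Keq expr → x = -0.01645; check Q = 11.55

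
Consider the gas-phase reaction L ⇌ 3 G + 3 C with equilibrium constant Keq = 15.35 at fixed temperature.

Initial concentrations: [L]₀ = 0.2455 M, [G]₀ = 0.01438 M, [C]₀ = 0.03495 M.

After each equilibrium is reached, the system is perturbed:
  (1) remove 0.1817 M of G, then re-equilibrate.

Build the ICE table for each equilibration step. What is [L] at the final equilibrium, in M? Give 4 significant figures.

Q₀ = 5.1709e-10 vs Keq = 15.35 ⇒ Q<K, forward
Step 1:
                  L         G         C
  init       0.2455   0.01438   0.03495
  Δ         -0.2355    0.7066    0.7066
  eq       0.009958     0.721    0.7416
  solve Keq expr → x = 0.2355; check Q = 15.35
Then remove 0.1817 M of G.
Step 2:
                  L         G         C
  init     0.009958    0.5393    0.7416
  Δ       -0.005135    0.0154    0.0154
  eq       0.004823    0.5547     0.757
  solve Keq expr → x = 0.005135; check Q = 15.35

[L]_eq = 0.004823 M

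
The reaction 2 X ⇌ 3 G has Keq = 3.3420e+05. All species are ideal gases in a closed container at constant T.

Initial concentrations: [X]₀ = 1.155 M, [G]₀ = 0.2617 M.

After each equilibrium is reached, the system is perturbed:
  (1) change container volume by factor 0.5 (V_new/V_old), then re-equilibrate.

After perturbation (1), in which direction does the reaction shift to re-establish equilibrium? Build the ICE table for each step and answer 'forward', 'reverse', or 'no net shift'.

Q₀ = 0.01344 vs Keq = 3.3420e+05 ⇒ Q<K, forward
Step 1:
                  X         G
  I           1.155    0.2617
  C           -1.15     1.725
  E        0.004845     1.987
  solve Keq expr → x = 0.5751; check Q = 3.3420e+05
Then change container volume by factor 0.5 (V_new/V_old).
Step 2:
                  X         G
  I         0.00969     3.974
  C        0.003983 -0.005974
  E         0.01367     3.968
  solve Keq expr → x = -0.001991; check Q = 3.3420e+05

Direction: reverse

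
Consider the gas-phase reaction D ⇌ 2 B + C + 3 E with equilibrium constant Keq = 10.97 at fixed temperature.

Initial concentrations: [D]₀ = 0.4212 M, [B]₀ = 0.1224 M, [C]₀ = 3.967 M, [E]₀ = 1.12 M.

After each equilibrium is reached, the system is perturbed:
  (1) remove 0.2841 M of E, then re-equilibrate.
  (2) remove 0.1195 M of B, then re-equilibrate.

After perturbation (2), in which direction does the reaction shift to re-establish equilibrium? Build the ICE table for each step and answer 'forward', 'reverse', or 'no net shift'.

Q₀ = 0.1982 vs Keq = 10.97 ⇒ Q<K, forward
Step 1:
                   D          B          C          E
  init        0.4212     0.1224      3.967       1.12
  Δ          -0.1524     0.3048     0.1524     0.4572
  eq          0.2688     0.4272      4.119      1.577
  solve Keq expr → x = 0.1524; check Q = 10.97
Then remove 0.2841 M of E.
Step 2:
                   D          B          C          E
  init        0.2688     0.4272      4.119      1.293
  Δ         -0.03029    0.06058    0.03029    0.09087
  eq          0.2385     0.4877       4.15      1.384
  solve Keq expr → x = 0.03029; check Q = 10.97
Then remove 0.1195 M of B.
Step 3:
                   D          B          C          E
  init        0.2385     0.3682       4.15      1.384
  Δ         -0.02657    0.05314    0.02657    0.07971
  eq           0.212     0.4214      4.176      1.464
  solve Keq expr → x = 0.02657; check Q = 10.97

Direction: forward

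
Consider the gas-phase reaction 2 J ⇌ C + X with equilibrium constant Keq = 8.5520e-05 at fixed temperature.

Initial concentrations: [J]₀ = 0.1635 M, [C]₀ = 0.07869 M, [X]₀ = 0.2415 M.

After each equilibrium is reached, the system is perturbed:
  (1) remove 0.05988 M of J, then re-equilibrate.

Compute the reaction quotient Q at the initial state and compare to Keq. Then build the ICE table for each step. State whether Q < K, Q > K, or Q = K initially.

Q₀ = 0.7109 vs Keq = 8.5520e-05 ⇒ Q>K, reverse
Step 1:
                   J          C          X
  Initial     0.1635    0.07869     0.2415
  Change      0.1573   -0.07864   -0.07864
  Equil       0.3208 5.4030e-05     0.1629
  solve Keq expr → x = -0.07864; check Q = 8.5520e-05
Then remove 0.05988 M of J.
Step 2:
                   J          C          X
  Initial     0.2609 5.4030e-05     0.1629
  Change  3.6550e-05 -1.8275e-05 -1.8275e-05
  Equil       0.2609 3.5755e-05     0.1628
  solve Keq expr → x = -1.8275e-05; check Q = 8.5520e-05

Q₀ = 0.7109; Q > K (proceeds reverse)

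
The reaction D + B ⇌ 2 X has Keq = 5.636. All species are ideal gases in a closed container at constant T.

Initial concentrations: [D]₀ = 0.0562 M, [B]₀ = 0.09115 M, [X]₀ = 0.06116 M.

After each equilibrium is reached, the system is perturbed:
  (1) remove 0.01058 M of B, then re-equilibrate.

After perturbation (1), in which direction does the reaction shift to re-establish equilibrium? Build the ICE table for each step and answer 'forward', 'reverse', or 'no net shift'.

Direction: reverse

Q₀ = 0.7302 vs Keq = 5.636 ⇒ Q<K, forward
Step 1:
                    D           B           X
  init         0.0562     0.09115     0.06116
  Δ          -0.02427    -0.02427     0.04854
  eq          0.03193     0.06688      0.1097
  solve Keq expr → x = 0.02427; check Q = 5.636
Then remove 0.01058 M of B.
Step 2:
                    D           B           X
  init        0.03193      0.0563      0.1097
  Δ          0.002027    0.002027   -0.004053
  eq          0.03396     0.05833      0.1056
  solve Keq expr → x = -0.002027; check Q = 5.636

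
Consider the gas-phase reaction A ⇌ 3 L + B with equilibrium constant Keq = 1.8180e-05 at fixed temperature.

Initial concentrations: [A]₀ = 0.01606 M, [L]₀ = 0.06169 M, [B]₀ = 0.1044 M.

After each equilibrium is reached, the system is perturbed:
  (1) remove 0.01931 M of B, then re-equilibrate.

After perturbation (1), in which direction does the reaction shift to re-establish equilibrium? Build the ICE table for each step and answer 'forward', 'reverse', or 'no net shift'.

Q₀ = 0.001526 vs Keq = 1.8180e-05 ⇒ Q>K, reverse
Step 1:
                  A         L         B
  I         0.01606   0.06169    0.1044
  C         0.01445  -0.04335  -0.01445
  E         0.03051   0.01834   0.08995
  solve Keq expr → x = -0.01445; check Q = 1.8180e-05
Then remove 0.01931 M of B.
Step 2:
                  A         L         B
  I         0.03051   0.01834   0.07064
  C       -4.6458e-04  0.001394 4.6458e-04
  E         0.03005   0.01973    0.0711
  solve Keq expr → x = 4.6458e-04; check Q = 1.8180e-05

Direction: forward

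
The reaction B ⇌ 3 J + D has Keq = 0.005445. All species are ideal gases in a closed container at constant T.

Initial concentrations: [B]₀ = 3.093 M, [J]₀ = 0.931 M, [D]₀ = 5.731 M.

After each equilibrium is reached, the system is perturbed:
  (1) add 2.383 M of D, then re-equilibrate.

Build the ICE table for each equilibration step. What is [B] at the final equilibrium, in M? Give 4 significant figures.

Q₀ = 1.495 vs Keq = 0.005445 ⇒ Q>K, reverse
Step 1:
                  B         J         D
  Initial     3.093     0.931     5.731
  Change     0.2605   -0.7816   -0.2605
  Equil       3.354    0.1494      5.47
  solve Keq expr → x = -0.2605; check Q = 0.005445
Then add 2.383 M of D.
Step 2:
                  B         J         D
  Initial     3.354    0.1494     7.853
  Change   0.005621  -0.01686 -0.005621
  Equil       3.359    0.1326     7.848
  solve Keq expr → x = -0.005621; check Q = 0.005445

[B]_eq = 3.359 M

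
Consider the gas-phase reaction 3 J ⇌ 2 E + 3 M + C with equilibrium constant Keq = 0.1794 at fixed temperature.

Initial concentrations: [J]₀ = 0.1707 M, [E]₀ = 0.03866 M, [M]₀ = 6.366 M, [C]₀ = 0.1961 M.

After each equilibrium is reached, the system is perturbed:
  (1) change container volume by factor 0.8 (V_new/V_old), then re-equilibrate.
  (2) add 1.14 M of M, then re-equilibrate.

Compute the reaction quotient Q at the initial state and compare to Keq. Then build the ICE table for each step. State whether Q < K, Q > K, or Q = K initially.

Q₀ = 15.2; Q > K (proceeds reverse)

Q₀ = 15.2 vs Keq = 0.1794 ⇒ Q>K, reverse
Step 1:
                   J          E          M          C
  Initial     0.1707    0.03866      6.366     0.1961
  Change     0.04832   -0.03222   -0.04832   -0.01611
  Equil        0.219   0.006444      6.318       0.18
  solve Keq expr → x = -0.01611; check Q = 0.1794
Then change container volume by factor 0.8 (V_new/V_old).
Step 2:
                   J          E          M          C
  Initial     0.2738   0.008056      7.897      0.225
  Change    0.003256   -0.00217  -0.003256  -0.001085
  Equil        0.277   0.005885      7.894     0.2239
  solve Keq expr → x = -0.001085; check Q = 0.1794
Then add 1.14 M of M.
Step 3:
                   J          E          M          C
  Initial      0.277   0.005885      9.034     0.2239
  Change    0.001546  -0.001031  -0.001546 -5.1545e-04
  Equil       0.2786   0.004854      9.032     0.2234
  solve Keq expr → x = -5.1545e-04; check Q = 0.1794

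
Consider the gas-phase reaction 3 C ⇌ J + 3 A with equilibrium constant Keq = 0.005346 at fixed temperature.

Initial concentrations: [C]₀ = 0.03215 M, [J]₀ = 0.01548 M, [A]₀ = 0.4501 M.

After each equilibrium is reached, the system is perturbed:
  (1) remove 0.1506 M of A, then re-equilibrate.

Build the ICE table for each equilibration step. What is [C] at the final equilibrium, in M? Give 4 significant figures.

[C]_eq = 0.07812 M

Q₀ = 42.48 vs Keq = 0.005346 ⇒ Q>K, reverse
Step 1:
                   C          J          A
  init       0.03215    0.01548     0.4501
  Δ          0.04632   -0.01544   -0.04632
  eq         0.07847 3.9242e-05     0.4038
  solve Keq expr → x = -0.01544; check Q = 0.005346
Then remove 0.1506 M of A.
Step 2:
                   C          J          A
  init       0.07847 3.9242e-05     0.2532
  Δ       -3.5148e-04 1.1716e-04 3.5148e-04
  eq         0.07812 1.5640e-04     0.2535
  solve Keq expr → x = 1.1716e-04; check Q = 0.005346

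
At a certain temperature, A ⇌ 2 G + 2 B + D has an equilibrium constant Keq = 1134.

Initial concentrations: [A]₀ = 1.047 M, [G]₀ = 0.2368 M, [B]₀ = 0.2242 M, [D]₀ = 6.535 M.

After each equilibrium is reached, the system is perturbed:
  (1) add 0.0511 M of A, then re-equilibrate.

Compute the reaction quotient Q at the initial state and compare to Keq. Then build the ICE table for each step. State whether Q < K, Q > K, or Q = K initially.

Q₀ = 0.01759; Q < K (proceeds forward)

Q₀ = 0.01759 vs Keq = 1134 ⇒ Q<K, forward
Step 1:
                  A         G         B         D
  init        1.047    0.2368    0.2242     6.535
  Δ         -0.9242     1.848     1.848    0.9242
  eq         0.1228     2.085     2.073     7.459
  solve Keq expr → x = 0.9242; check Q = 1134
Then add 0.0511 M of A.
Step 2:
                  A         G         B         D
  init       0.1739     2.085     2.073     7.459
  Δ        -0.03373   0.06746   0.06746   0.03373
  eq         0.1402     2.153      2.14     7.493
  solve Keq expr → x = 0.03373; check Q = 1134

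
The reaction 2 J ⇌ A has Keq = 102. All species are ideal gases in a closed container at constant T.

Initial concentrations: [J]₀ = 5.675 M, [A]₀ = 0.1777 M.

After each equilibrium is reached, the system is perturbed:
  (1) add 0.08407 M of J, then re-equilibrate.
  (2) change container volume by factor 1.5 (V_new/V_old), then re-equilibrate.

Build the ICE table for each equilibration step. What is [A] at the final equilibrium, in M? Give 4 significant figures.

Q₀ = 0.005518 vs Keq = 102 ⇒ Q<K, forward
Step 1:
                    J           A
  I             5.675      0.1777
  C            -5.506       2.753
  E            0.1695        2.93
  solve Keq expr → x = 2.753; check Q = 102
Then add 0.08407 M of J.
Step 2:
                    J           A
  I            0.2536        2.93
  C          -0.08288     0.04144
  E            0.1707       2.972
  solve Keq expr → x = 0.04144; check Q = 102
Then change container volume by factor 1.5 (V_new/V_old).
Step 3:
                    J           A
  I            0.1138       1.981
  C           0.02513    -0.01257
  E            0.1389       1.969
  solve Keq expr → x = -0.01257; check Q = 102

[A]_eq = 1.969 M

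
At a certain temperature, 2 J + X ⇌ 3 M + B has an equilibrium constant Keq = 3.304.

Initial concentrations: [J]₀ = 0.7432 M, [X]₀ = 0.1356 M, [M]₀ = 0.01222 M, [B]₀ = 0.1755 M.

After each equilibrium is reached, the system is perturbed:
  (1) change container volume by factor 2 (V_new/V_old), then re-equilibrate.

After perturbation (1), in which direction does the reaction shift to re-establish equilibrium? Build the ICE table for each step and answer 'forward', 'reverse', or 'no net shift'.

Direction: forward

Q₀ = 4.2758e-06 vs Keq = 3.304 ⇒ Q<K, forward
Step 1:
                    J           X           M           B
  I            0.7432      0.1356     0.01222      0.1755
  C           -0.2368     -0.1184      0.3552      0.1184
  E            0.5064      0.0172      0.3674      0.2939
  solve Keq expr → x = 0.1184; check Q = 3.304
Then change container volume by factor 2 (V_new/V_old).
Step 2:
                    J           X           M           B
  I            0.2532    0.008602      0.1837      0.1469
  C         -0.006418   -0.003209    0.009628    0.003209
  E            0.2468    0.005392      0.1933      0.1502
  solve Keq expr → x = 0.003209; check Q = 3.304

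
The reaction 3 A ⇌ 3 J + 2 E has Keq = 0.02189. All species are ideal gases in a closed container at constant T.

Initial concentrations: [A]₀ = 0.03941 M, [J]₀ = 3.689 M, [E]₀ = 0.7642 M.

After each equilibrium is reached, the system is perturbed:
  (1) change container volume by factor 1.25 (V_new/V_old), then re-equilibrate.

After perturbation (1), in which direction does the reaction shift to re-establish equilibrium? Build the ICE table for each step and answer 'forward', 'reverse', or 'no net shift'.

Direction: forward

Q₀ = 4.7898e+05 vs Keq = 0.02189 ⇒ Q>K, reverse
Step 1:
                    A           J           E
  init        0.03941       3.689      0.7642
  Δ             1.084      -1.084     -0.7223
  eq            1.123       2.605     0.04186
  solve Keq expr → x = -0.3612; check Q = 0.02189
Then change container volume by factor 1.25 (V_new/V_old).
Step 2:
                    A           J           E
  init         0.8983       2.084     0.03349
  Δ          -0.01093     0.01093    0.007289
  eq           0.8874       2.095     0.04078
  solve Keq expr → x = 0.003645; check Q = 0.02189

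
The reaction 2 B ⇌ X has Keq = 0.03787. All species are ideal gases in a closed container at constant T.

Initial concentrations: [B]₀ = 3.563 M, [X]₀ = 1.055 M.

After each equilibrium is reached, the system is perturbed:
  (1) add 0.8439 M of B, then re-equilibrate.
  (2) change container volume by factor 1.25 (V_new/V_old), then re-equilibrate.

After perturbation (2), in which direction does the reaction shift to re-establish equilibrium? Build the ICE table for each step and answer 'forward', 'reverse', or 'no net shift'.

Q₀ = 0.0831 vs Keq = 0.03787 ⇒ Q>K, reverse
Step 1:
                    B           X
  I             3.563       1.055
  C            0.7204     -0.3602
  E             4.283      0.6948
  solve Keq expr → x = -0.3602; check Q = 0.03787
Then add 0.8439 M of B.
Step 2:
                    B           X
  I             5.127      0.6948
  C           -0.3436      0.1718
  E             4.784      0.8666
  solve Keq expr → x = 0.1718; check Q = 0.03787
Then change container volume by factor 1.25 (V_new/V_old).
Step 3:
                    B           X
  I             3.827      0.6933
  C            0.1741    -0.08705
  E             4.001      0.6062
  solve Keq expr → x = -0.08705; check Q = 0.03787

Direction: reverse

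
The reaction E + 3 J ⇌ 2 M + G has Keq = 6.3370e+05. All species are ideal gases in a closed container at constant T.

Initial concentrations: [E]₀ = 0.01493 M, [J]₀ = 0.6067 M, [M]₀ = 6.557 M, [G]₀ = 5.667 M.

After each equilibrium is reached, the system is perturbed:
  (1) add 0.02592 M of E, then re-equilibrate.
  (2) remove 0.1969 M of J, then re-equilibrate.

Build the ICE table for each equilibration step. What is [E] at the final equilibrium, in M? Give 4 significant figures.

[E]_eq = 0.01173 M

Q₀ = 7.3077e+04 vs Keq = 6.3370e+05 ⇒ Q<K, forward
Step 1:
                   E          J          M          G
  init       0.01493     0.6067      6.557      5.667
  Δ         -0.01281   -0.03844    0.02563    0.01281
  eq        0.002116     0.5683      6.583       5.68
  solve Keq expr → x = 0.01281; check Q = 6.3370e+05
Then add 0.02592 M of E.
Step 2:
                   E          J          M          G
  init       0.02804     0.5683      6.583       5.68
  Δ         -0.02475   -0.07426     0.0495    0.02475
  eq        0.003284      0.494      6.632      5.705
  solve Keq expr → x = 0.02475; check Q = 6.3370e+05
Then remove 0.1969 M of J.
Step 3:
                   E          J          M          G
  init      0.003284     0.2971      6.632      5.705
  Δ         0.008448    0.02535    -0.0169  -0.008448
  eq         0.01173     0.3224      6.615      5.696
  solve Keq expr → x = -0.008448; check Q = 6.3370e+05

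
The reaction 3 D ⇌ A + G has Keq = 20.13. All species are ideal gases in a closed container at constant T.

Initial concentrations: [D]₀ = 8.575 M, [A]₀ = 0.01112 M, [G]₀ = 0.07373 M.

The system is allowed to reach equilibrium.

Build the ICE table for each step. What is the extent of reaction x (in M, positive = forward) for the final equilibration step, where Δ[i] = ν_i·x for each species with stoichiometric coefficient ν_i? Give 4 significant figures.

x = 2.623 M

Q₀ = 1.3003e-06 vs Keq = 20.13 ⇒ Q<K, forward
Step 1:
                    D           A           G
  init          8.575     0.01112     0.07373
  Δ            -7.868       2.623       2.623
  eq           0.7066       2.634       2.697
  solve Keq expr → x = 2.623; check Q = 20.13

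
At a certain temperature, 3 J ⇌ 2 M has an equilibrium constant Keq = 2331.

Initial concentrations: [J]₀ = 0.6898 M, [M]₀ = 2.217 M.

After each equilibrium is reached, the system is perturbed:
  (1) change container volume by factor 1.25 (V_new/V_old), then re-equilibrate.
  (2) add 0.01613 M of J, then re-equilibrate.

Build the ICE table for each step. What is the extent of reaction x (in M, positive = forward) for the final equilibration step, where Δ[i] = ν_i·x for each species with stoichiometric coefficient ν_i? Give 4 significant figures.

x = 0.005239 M

Q₀ = 14.97 vs Keq = 2331 ⇒ Q<K, forward
Step 1:
                   J          M
  I           0.6898      2.217
  C          -0.5478     0.3652
  E            0.142      2.582
  solve Keq expr → x = 0.1826; check Q = 2331
Then change container volume by factor 1.25 (V_new/V_old).
Step 2:
                   J          M
  I           0.1136      2.066
  C         0.008544  -0.005696
  E           0.1221       2.06
  solve Keq expr → x = -0.002848; check Q = 2331
Then add 0.01613 M of J.
Step 3:
                   J          M
  I           0.1382       2.06
  C         -0.01572    0.01048
  E           0.1225      2.071
  solve Keq expr → x = 0.005239; check Q = 2331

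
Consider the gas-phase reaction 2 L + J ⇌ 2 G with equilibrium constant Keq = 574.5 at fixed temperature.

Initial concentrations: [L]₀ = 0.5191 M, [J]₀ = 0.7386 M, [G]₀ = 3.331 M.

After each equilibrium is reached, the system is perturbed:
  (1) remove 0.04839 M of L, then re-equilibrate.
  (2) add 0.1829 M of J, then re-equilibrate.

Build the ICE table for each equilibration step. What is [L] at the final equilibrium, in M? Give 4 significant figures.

Q₀ = 55.75 vs Keq = 574.5 ⇒ Q<K, forward
Step 1:
                  L         J         G
  Initial    0.5191    0.7386     3.331
  Change     -0.319   -0.1595     0.319
  Equil      0.2001    0.5791      3.65
  solve Keq expr → x = 0.1595; check Q = 574.5
Then remove 0.04839 M of L.
Step 2:
                  L         J         G
  Initial    0.1517    0.5791      3.65
  Change    0.04252   0.02126  -0.04252
  Equil      0.1942    0.6004     3.607
  solve Keq expr → x = -0.02126; check Q = 574.5
Then add 0.1829 M of J.
Step 3:
                  L         J         G
  Initial    0.1942    0.7833     3.607
  Change   -0.02194  -0.01097   0.02194
  Equil      0.1723    0.7723     3.629
  solve Keq expr → x = 0.01097; check Q = 574.5

[L]_eq = 0.1723 M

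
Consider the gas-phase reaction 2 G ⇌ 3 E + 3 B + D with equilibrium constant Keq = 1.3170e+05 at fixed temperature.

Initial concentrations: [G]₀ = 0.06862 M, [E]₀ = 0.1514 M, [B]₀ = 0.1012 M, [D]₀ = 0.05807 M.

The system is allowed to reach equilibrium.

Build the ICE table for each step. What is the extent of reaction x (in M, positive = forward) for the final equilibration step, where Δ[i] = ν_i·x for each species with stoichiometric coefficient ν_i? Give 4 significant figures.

Q₀ = 4.4358e-05 vs Keq = 1.3170e+05 ⇒ Q<K, forward
Step 1:
                  G         E         B         D
  I         0.06862    0.1514    0.1012   0.05807
  C        -0.06861    0.1029    0.1029   0.03431
  E       9.9050e-06    0.2543    0.2041   0.09238
  solve Keq expr → x = 0.03431; check Q = 1.3170e+05

x = 0.03431 M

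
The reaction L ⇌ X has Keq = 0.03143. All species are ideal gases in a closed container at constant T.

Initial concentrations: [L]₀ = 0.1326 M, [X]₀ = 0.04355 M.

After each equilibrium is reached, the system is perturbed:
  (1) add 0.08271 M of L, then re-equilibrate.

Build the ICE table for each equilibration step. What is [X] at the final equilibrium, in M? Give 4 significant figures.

Q₀ = 0.3284 vs Keq = 0.03143 ⇒ Q>K, reverse
Step 1:
                  L         X
  init       0.1326   0.04355
  Δ         0.03818  -0.03818
  eq         0.1708  0.005368
  solve Keq expr → x = -0.03818; check Q = 0.03143
Then add 0.08271 M of L.
Step 2:
                  L         X
  init       0.2535  0.005368
  Δ        -0.00252   0.00252
  eq          0.251  0.007888
  solve Keq expr → x = 0.00252; check Q = 0.03143

[X]_eq = 0.007888 M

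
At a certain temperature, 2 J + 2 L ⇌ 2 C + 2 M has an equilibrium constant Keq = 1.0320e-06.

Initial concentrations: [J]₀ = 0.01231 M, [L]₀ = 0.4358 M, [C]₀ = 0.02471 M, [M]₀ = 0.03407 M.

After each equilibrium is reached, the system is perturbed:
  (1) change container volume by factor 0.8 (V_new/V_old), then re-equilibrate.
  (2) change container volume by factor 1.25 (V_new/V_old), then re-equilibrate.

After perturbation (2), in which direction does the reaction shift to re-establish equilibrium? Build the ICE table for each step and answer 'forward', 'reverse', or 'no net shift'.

Q₀ = 0.02463 vs Keq = 1.0320e-06 ⇒ Q>K, reverse
Step 1:
                    J           L           C           M
  I           0.01231      0.4358     0.02471     0.03407
  C           0.02319     0.02319    -0.02319    -0.02319
  E            0.0355       0.459    0.001521     0.01088
  solve Keq expr → x = -0.01159; check Q = 1.0320e-06
Then change container volume by factor 0.8 (V_new/V_old).
Step 2:
                    J           L           C           M
  I           0.04437      0.5737    0.001901      0.0136
  C                 0           0           0           0
  E           0.04437      0.5737    0.001901      0.0136
  solve Keq expr → x = 0; check Q = 1.0320e-06
Then change container volume by factor 1.25 (V_new/V_old).
Step 3:
                    J           L           C           M
  I            0.0355       0.459    0.001521     0.01088
  C                 0           0           0           0
  E            0.0355       0.459    0.001521     0.01088
  solve Keq expr → x = 0; check Q = 1.0320e-06

Direction: no net shift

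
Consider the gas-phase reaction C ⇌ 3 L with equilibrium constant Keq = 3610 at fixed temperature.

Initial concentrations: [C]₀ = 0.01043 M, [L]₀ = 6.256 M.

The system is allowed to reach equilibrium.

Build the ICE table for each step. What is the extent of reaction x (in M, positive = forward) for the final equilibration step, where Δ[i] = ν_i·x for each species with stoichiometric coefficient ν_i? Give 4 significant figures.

Q₀ = 2.3475e+04 vs Keq = 3610 ⇒ Q>K, reverse
Step 1:
                    C           L
  Initial     0.01043       6.256
  Change      0.05241     -0.1572
  Equil       0.06284       6.099
  solve Keq expr → x = -0.05241; check Q = 3610

x = -0.05241 M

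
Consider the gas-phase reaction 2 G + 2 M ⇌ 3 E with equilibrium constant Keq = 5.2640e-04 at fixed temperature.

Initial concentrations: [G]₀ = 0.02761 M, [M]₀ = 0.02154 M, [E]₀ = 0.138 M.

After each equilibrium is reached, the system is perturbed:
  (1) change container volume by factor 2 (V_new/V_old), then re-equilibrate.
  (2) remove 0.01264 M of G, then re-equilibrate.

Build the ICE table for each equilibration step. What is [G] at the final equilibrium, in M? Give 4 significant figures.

[G]_eq = 0.04615 M

Q₀ = 7430 vs Keq = 5.2640e-04 ⇒ Q>K, reverse
Step 1:
                   G          M          E
  init       0.02761    0.02154      0.138
  Δ          0.08904    0.08904    -0.1336
  eq          0.1166     0.1106   0.004441
  solve Keq expr → x = -0.04452; check Q = 5.2640e-04
Then change container volume by factor 2 (V_new/V_old).
Step 2:
                   G          M          E
  init       0.05832    0.05529    0.00222
  Δ       2.9718e-04 2.9718e-04 -4.4577e-04
  eq         0.05862    0.05559   0.001775
  solve Keq expr → x = -1.4859e-04; check Q = 5.2640e-04
Then remove 0.01264 M of G.
Step 3:
                   G          M          E
  init       0.04598    0.05559   0.001775
  Δ       1.7226e-04 1.7226e-04 -2.5839e-04
  eq         0.04615    0.05576   0.001516
  solve Keq expr → x = -8.6130e-05; check Q = 5.2640e-04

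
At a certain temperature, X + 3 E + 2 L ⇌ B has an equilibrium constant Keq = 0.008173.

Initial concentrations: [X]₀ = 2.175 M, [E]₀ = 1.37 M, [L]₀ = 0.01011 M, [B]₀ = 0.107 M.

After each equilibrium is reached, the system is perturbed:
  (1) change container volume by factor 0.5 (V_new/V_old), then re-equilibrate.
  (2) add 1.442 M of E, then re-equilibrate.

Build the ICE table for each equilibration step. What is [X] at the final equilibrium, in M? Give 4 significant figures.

Q₀ = 187.2 vs Keq = 0.008173 ⇒ Q>K, reverse
Step 1:
                    X           E           L           B
  Initial       2.175        1.37     0.01011       0.107
  Change       0.1029      0.3087      0.2058     -0.1029
  Equil         2.278       1.679      0.2159    0.004105
  solve Keq expr → x = -0.1029; check Q = 0.008173
Then change container volume by factor 0.5 (V_new/V_old).
Step 2:
                    X           E           L           B
  Initial       4.556       3.357      0.4318     0.00821
  Change     -0.07744     -0.2323     -0.1549     0.07744
  Equil         4.478       3.125      0.2769     0.08565
  solve Keq expr → x = 0.07744; check Q = 0.008173
Then add 1.442 M of E.
Step 3:
                    X           E           L           B
  Initial       4.478       4.567      0.2769     0.08565
  Change     -0.03949     -0.1185    -0.07897     0.03949
  Equil         4.439       4.449      0.1979      0.1251
  solve Keq expr → x = 0.03949; check Q = 0.008173

[X]_eq = 4.439 M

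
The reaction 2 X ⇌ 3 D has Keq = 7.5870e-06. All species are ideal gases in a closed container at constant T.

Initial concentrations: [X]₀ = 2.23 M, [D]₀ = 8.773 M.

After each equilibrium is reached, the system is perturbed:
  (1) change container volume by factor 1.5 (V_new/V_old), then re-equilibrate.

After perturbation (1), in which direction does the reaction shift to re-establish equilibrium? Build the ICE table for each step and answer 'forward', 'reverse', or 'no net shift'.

Q₀ = 135.8 vs Keq = 7.5870e-06 ⇒ Q>K, reverse
Step 1:
                  X         D
  init         2.23     8.773
  Δ           5.796    -8.694
  eq          8.026   0.07877
  solve Keq expr → x = -2.898; check Q = 7.5870e-06
Then change container volume by factor 1.5 (V_new/V_old).
Step 2:
                  X         D
  init        5.351   0.05251
  Δ       -0.005041  0.007562
  eq          5.346   0.06008
  solve Keq expr → x = 0.002521; check Q = 7.5870e-06

Direction: forward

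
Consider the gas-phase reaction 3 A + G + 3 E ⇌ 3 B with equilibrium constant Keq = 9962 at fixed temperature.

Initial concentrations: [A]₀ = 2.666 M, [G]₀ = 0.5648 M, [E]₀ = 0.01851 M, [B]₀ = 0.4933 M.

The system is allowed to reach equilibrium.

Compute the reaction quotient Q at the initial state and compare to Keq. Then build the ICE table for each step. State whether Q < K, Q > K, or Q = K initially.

Q₀ = 1769 vs Keq = 9962 ⇒ Q<K, forward
Step 1:
                  A         G         E         B
  I           2.666    0.5648   0.01851    0.4933
  C       -0.007892 -0.002631 -0.007892  0.007892
  E           2.658    0.5622   0.01062    0.5012
  solve Keq expr → x = 0.002631; check Q = 9962

Q₀ = 1769; Q < K (proceeds forward)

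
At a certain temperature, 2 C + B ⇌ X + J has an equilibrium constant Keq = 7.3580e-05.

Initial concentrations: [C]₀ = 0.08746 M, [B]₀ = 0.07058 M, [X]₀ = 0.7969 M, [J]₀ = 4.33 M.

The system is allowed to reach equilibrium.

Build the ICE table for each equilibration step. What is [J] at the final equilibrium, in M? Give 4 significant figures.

Q₀ = 6391 vs Keq = 7.3580e-05 ⇒ Q>K, reverse
Step 1:
                  C         B         X         J
  init      0.08746   0.07058    0.7969      4.33
  Δ           1.594    0.7968   -0.7968   -0.7968
  eq          1.681    0.8674 5.1056e-05     3.533
  solve Keq expr → x = -0.7968; check Q = 7.3580e-05

[J]_eq = 3.533 M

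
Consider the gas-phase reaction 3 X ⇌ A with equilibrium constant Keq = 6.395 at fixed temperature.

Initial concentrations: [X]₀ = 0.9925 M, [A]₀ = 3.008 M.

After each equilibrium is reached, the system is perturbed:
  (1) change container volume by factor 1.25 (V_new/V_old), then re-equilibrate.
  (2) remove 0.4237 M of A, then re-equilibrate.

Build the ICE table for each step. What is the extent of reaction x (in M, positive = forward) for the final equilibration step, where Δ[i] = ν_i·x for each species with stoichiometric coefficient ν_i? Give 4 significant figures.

x = 0.0144 M

Q₀ = 3.077 vs Keq = 6.395 ⇒ Q<K, forward
Step 1:
                    X           A
  I            0.9925       3.008
  C           -0.2088     0.06962
  E            0.7837       3.078
  solve Keq expr → x = 0.06962; check Q = 6.395
Then change container volume by factor 1.25 (V_new/V_old).
Step 2:
                    X           A
  I            0.6269       2.462
  C           0.09735    -0.03245
  E            0.7243        2.43
  solve Keq expr → x = -0.03245; check Q = 6.395
Then remove 0.4237 M of A.
Step 3:
                    X           A
  I            0.7243       2.006
  C           -0.0432      0.0144
  E            0.6811        2.02
  solve Keq expr → x = 0.0144; check Q = 6.395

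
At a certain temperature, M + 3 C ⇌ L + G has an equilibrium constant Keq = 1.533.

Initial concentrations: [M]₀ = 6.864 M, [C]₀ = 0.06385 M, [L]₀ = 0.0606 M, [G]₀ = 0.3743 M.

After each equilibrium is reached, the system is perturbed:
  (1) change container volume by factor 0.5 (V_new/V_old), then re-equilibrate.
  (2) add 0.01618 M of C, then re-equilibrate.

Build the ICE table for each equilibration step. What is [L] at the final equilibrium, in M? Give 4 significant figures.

Q₀ = 12.69 vs Keq = 1.533 ⇒ Q>K, reverse
Step 1:
                    M           C           L           G
  init          6.864     0.06385      0.0606      0.3743
  Δ           0.01676     0.05027    -0.01676    -0.01676
  eq            6.881      0.1141     0.04384      0.3575
  solve Keq expr → x = -0.01676; check Q = 1.533
Then change container volume by factor 0.5 (V_new/V_old).
Step 2:
                    M           C           L           G
  init          13.76      0.2282     0.08769      0.7151
  Δ           -0.0236    -0.07079      0.0236      0.0236
  eq            13.74      0.1574      0.1113      0.7387
  solve Keq expr → x = 0.0236; check Q = 1.533
Then add 0.01618 M of C.
Step 3:
                    M           C           L           G
  init          13.74      0.1736      0.1113      0.7387
  Δ         -0.004569    -0.01371    0.004569    0.004569
  eq            13.73      0.1599      0.1159      0.7433
  solve Keq expr → x = 0.004569; check Q = 1.533

[L]_eq = 0.1159 M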